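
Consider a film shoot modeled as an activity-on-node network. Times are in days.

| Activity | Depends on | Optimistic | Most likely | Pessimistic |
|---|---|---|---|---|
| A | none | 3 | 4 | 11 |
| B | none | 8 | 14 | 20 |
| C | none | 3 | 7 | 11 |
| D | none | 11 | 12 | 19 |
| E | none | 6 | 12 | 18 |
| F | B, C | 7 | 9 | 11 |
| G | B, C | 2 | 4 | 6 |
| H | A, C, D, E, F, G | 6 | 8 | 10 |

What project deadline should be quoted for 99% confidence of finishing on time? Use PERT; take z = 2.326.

36.1 days

te_A = (3 + 4·4 + 11)/6 = 30/6 = 5; σ²_A = ((11−3)/6)² = 1.778
te_B = (8 + 4·14 + 20)/6 = 84/6 = 14; σ²_B = ((20−8)/6)² = 4.000
te_C = (3 + 4·7 + 11)/6 = 42/6 = 7; σ²_C = ((11−3)/6)² = 1.778
te_D = (11 + 4·12 + 19)/6 = 78/6 = 13; σ²_D = ((19−11)/6)² = 1.778
te_E = (6 + 4·12 + 18)/6 = 72/6 = 12; σ²_E = ((18−6)/6)² = 4.000
te_F = (7 + 4·9 + 11)/6 = 54/6 = 9; σ²_F = ((11−7)/6)² = 0.444
te_G = (2 + 4·4 + 6)/6 = 24/6 = 4; σ²_G = ((6−2)/6)² = 0.444
te_H = (6 + 4·8 + 10)/6 = 48/6 = 8; σ²_H = ((10−6)/6)² = 0.444

Forward pass:
ES_A = 0; EF_A = 5
ES_B = 0; EF_B = 14
ES_C = 0; EF_C = 7
ES_D = 0; EF_D = 13
ES_E = 0; EF_E = 12
ES_F = max(EF_B=14, EF_C=7) = 14; EF_F = 14+9 = 23
ES_G = max(EF_B=14, EF_C=7) = 14; EF_G = 14+4 = 18
ES_H = max(EF_A=5, EF_C=7, EF_D=13, EF_E=12, EF_F=23, EF_G=18) = 23; EF_H = 23+8 = 31
Expected project duration μ = 31 days. Critical path: B → F → H.

Variance along critical path = 4.000 + 0.444 + 0.444 = 4.889; σ = 2.211 days.
D = μ + z·σ = 31 + 2.326·2.211 = 36.1 days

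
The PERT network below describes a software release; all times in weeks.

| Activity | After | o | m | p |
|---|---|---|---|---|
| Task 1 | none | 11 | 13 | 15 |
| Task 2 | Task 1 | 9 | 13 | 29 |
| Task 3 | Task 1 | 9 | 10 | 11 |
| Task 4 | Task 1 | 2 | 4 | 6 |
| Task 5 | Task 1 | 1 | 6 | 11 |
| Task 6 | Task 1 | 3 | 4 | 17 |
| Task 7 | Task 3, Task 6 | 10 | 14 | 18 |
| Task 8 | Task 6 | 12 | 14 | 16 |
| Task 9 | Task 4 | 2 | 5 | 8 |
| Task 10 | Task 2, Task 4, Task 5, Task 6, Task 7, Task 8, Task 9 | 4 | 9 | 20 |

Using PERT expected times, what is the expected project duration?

47 weeks

te_Task 1 = (11 + 4·13 + 15)/6 = 78/6 = 13
te_Task 2 = (9 + 4·13 + 29)/6 = 90/6 = 15
te_Task 3 = (9 + 4·10 + 11)/6 = 60/6 = 10
te_Task 4 = (2 + 4·4 + 6)/6 = 24/6 = 4
te_Task 5 = (1 + 4·6 + 11)/6 = 36/6 = 6
te_Task 6 = (3 + 4·4 + 17)/6 = 36/6 = 6
te_Task 7 = (10 + 4·14 + 18)/6 = 84/6 = 14
te_Task 8 = (12 + 4·14 + 16)/6 = 84/6 = 14
te_Task 9 = (2 + 4·5 + 8)/6 = 30/6 = 5
te_Task 10 = (4 + 4·9 + 20)/6 = 60/6 = 10

Forward pass:
ES_Task 1 = 0; EF_Task 1 = 13
ES_Task 2 = 13; EF_Task 2 = 13+15 = 28
ES_Task 3 = 13; EF_Task 3 = 13+10 = 23
ES_Task 4 = 13; EF_Task 4 = 13+4 = 17
ES_Task 5 = 13; EF_Task 5 = 13+6 = 19
ES_Task 6 = 13; EF_Task 6 = 13+6 = 19
ES_Task 7 = max(EF_Task 3=23, EF_Task 6=19) = 23; EF_Task 7 = 23+14 = 37
ES_Task 8 = 19; EF_Task 8 = 19+14 = 33
ES_Task 9 = 17; EF_Task 9 = 17+5 = 22
ES_Task 10 = max(EF_Task 2=28, EF_Task 4=17, EF_Task 5=19, EF_Task 6=19, EF_Task 7=37, EF_Task 8=33, EF_Task 9=22) = 37; EF_Task 10 = 37+10 = 47
Expected project duration μ = 47 weeks. Critical path: Task 1 → Task 3 → Task 7 → Task 10.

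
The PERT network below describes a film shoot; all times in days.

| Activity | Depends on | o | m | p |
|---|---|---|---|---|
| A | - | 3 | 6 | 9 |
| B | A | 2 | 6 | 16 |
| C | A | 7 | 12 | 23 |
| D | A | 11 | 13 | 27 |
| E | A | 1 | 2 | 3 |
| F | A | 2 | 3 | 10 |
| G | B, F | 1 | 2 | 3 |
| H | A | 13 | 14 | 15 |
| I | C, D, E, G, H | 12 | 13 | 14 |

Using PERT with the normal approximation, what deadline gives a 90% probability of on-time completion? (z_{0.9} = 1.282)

37.7 days

te_A = (3 + 4·6 + 9)/6 = 36/6 = 6; σ²_A = ((9−3)/6)² = 1.000
te_B = (2 + 4·6 + 16)/6 = 42/6 = 7; σ²_B = ((16−2)/6)² = 5.444
te_C = (7 + 4·12 + 23)/6 = 78/6 = 13; σ²_C = ((23−7)/6)² = 7.111
te_D = (11 + 4·13 + 27)/6 = 90/6 = 15; σ²_D = ((27−11)/6)² = 7.111
te_E = (1 + 4·2 + 3)/6 = 12/6 = 2; σ²_E = ((3−1)/6)² = 0.111
te_F = (2 + 4·3 + 10)/6 = 24/6 = 4; σ²_F = ((10−2)/6)² = 1.778
te_G = (1 + 4·2 + 3)/6 = 12/6 = 2; σ²_G = ((3−1)/6)² = 0.111
te_H = (13 + 4·14 + 15)/6 = 84/6 = 14; σ²_H = ((15−13)/6)² = 0.111
te_I = (12 + 4·13 + 14)/6 = 78/6 = 13; σ²_I = ((14−12)/6)² = 0.111

Forward pass:
ES_A = 0; EF_A = 6
ES_B = 6; EF_B = 6+7 = 13
ES_C = 6; EF_C = 6+13 = 19
ES_D = 6; EF_D = 6+15 = 21
ES_E = 6; EF_E = 6+2 = 8
ES_F = 6; EF_F = 6+4 = 10
ES_G = max(EF_B=13, EF_F=10) = 13; EF_G = 13+2 = 15
ES_H = 6; EF_H = 6+14 = 20
ES_I = max(EF_C=19, EF_D=21, EF_E=8, EF_G=15, EF_H=20) = 21; EF_I = 21+13 = 34
Expected project duration μ = 34 days. Critical path: A → D → I.

Variance along critical path = 1.000 + 7.111 + 0.111 = 8.222; σ = 2.867 days.
D = μ + z·σ = 34 + 1.282·2.867 = 37.7 days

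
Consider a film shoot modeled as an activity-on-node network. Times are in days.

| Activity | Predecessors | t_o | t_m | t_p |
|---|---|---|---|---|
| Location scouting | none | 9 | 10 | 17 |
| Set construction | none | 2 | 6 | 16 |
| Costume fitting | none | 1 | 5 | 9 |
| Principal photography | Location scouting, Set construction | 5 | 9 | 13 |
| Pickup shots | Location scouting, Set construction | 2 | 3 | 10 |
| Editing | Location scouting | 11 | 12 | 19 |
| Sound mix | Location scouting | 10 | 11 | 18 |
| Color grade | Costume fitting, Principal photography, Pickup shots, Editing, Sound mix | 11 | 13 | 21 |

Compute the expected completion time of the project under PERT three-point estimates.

te_Location scouting = (9 + 4·10 + 17)/6 = 66/6 = 11
te_Set construction = (2 + 4·6 + 16)/6 = 42/6 = 7
te_Costume fitting = (1 + 4·5 + 9)/6 = 30/6 = 5
te_Principal photography = (5 + 4·9 + 13)/6 = 54/6 = 9
te_Pickup shots = (2 + 4·3 + 10)/6 = 24/6 = 4
te_Editing = (11 + 4·12 + 19)/6 = 78/6 = 13
te_Sound mix = (10 + 4·11 + 18)/6 = 72/6 = 12
te_Color grade = (11 + 4·13 + 21)/6 = 84/6 = 14

Forward pass:
ES_Location scouting = 0; EF_Location scouting = 11
ES_Set construction = 0; EF_Set construction = 7
ES_Costume fitting = 0; EF_Costume fitting = 5
ES_Principal photography = max(EF_Location scouting=11, EF_Set construction=7) = 11; EF_Principal photography = 11+9 = 20
ES_Pickup shots = max(EF_Location scouting=11, EF_Set construction=7) = 11; EF_Pickup shots = 11+4 = 15
ES_Editing = 11; EF_Editing = 11+13 = 24
ES_Sound mix = 11; EF_Sound mix = 11+12 = 23
ES_Color grade = max(EF_Costume fitting=5, EF_Principal photography=20, EF_Pickup shots=15, EF_Editing=24, EF_Sound mix=23) = 24; EF_Color grade = 24+14 = 38
Expected project duration μ = 38 days. Critical path: Location scouting → Editing → Color grade.

38 days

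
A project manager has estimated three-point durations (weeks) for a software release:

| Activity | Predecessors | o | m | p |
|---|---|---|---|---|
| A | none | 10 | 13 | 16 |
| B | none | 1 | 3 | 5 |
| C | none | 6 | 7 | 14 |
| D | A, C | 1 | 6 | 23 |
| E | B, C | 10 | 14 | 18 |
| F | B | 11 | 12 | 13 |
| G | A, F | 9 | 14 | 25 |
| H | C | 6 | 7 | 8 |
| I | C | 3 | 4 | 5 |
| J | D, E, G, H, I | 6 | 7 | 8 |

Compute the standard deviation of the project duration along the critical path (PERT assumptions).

2.79 weeks

te_A = (10 + 4·13 + 16)/6 = 78/6 = 13; σ²_A = ((16−10)/6)² = 1.000
te_B = (1 + 4·3 + 5)/6 = 18/6 = 3; σ²_B = ((5−1)/6)² = 0.444
te_C = (6 + 4·7 + 14)/6 = 48/6 = 8; σ²_C = ((14−6)/6)² = 1.778
te_D = (1 + 4·6 + 23)/6 = 48/6 = 8; σ²_D = ((23−1)/6)² = 13.444
te_E = (10 + 4·14 + 18)/6 = 84/6 = 14; σ²_E = ((18−10)/6)² = 1.778
te_F = (11 + 4·12 + 13)/6 = 72/6 = 12; σ²_F = ((13−11)/6)² = 0.111
te_G = (9 + 4·14 + 25)/6 = 90/6 = 15; σ²_G = ((25−9)/6)² = 7.111
te_H = (6 + 4·7 + 8)/6 = 42/6 = 7; σ²_H = ((8−6)/6)² = 0.111
te_I = (3 + 4·4 + 5)/6 = 24/6 = 4; σ²_I = ((5−3)/6)² = 0.111
te_J = (6 + 4·7 + 8)/6 = 42/6 = 7; σ²_J = ((8−6)/6)² = 0.111

Forward pass:
ES_A = 0; EF_A = 13
ES_B = 0; EF_B = 3
ES_C = 0; EF_C = 8
ES_D = max(EF_A=13, EF_C=8) = 13; EF_D = 13+8 = 21
ES_E = max(EF_B=3, EF_C=8) = 8; EF_E = 8+14 = 22
ES_F = 3; EF_F = 3+12 = 15
ES_G = max(EF_A=13, EF_F=15) = 15; EF_G = 15+15 = 30
ES_H = 8; EF_H = 8+7 = 15
ES_I = 8; EF_I = 8+4 = 12
ES_J = max(EF_D=21, EF_E=22, EF_G=30, EF_H=15, EF_I=12) = 30; EF_J = 30+7 = 37
Expected project duration μ = 37 weeks. Critical path: B → F → G → J.

Variance along critical path = 0.444 + 0.111 + 7.111 + 0.111 = 7.778
σ = √7.778 = 2.789 weeks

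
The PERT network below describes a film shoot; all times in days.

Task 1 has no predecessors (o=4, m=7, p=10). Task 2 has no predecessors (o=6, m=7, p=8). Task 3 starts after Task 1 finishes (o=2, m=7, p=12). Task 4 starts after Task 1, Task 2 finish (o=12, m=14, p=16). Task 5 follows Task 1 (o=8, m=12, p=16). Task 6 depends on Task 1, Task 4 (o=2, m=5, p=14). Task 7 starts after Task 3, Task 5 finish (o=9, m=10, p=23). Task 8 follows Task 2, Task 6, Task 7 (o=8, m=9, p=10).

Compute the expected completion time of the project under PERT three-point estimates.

40 days

te_Task 1 = (4 + 4·7 + 10)/6 = 42/6 = 7
te_Task 2 = (6 + 4·7 + 8)/6 = 42/6 = 7
te_Task 3 = (2 + 4·7 + 12)/6 = 42/6 = 7
te_Task 4 = (12 + 4·14 + 16)/6 = 84/6 = 14
te_Task 5 = (8 + 4·12 + 16)/6 = 72/6 = 12
te_Task 6 = (2 + 4·5 + 14)/6 = 36/6 = 6
te_Task 7 = (9 + 4·10 + 23)/6 = 72/6 = 12
te_Task 8 = (8 + 4·9 + 10)/6 = 54/6 = 9

Forward pass:
ES_Task 1 = 0; EF_Task 1 = 7
ES_Task 2 = 0; EF_Task 2 = 7
ES_Task 3 = 7; EF_Task 3 = 7+7 = 14
ES_Task 4 = max(EF_Task 1=7, EF_Task 2=7) = 7; EF_Task 4 = 7+14 = 21
ES_Task 5 = 7; EF_Task 5 = 7+12 = 19
ES_Task 6 = max(EF_Task 1=7, EF_Task 4=21) = 21; EF_Task 6 = 21+6 = 27
ES_Task 7 = max(EF_Task 3=14, EF_Task 5=19) = 19; EF_Task 7 = 19+12 = 31
ES_Task 8 = max(EF_Task 2=7, EF_Task 6=27, EF_Task 7=31) = 31; EF_Task 8 = 31+9 = 40
Expected project duration μ = 40 days. Critical path: Task 1 → Task 5 → Task 7 → Task 8.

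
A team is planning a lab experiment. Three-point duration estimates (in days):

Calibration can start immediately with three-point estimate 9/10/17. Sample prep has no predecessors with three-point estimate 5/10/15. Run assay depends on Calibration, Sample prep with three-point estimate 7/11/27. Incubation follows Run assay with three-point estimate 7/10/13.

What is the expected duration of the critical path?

34 days

te_Calibration = (9 + 4·10 + 17)/6 = 66/6 = 11
te_Sample prep = (5 + 4·10 + 15)/6 = 60/6 = 10
te_Run assay = (7 + 4·11 + 27)/6 = 78/6 = 13
te_Incubation = (7 + 4·10 + 13)/6 = 60/6 = 10

Forward pass:
ES_Calibration = 0; EF_Calibration = 11
ES_Sample prep = 0; EF_Sample prep = 10
ES_Run assay = max(EF_Calibration=11, EF_Sample prep=10) = 11; EF_Run assay = 11+13 = 24
ES_Incubation = 24; EF_Incubation = 24+10 = 34
Expected project duration μ = 34 days. Critical path: Calibration → Run assay → Incubation.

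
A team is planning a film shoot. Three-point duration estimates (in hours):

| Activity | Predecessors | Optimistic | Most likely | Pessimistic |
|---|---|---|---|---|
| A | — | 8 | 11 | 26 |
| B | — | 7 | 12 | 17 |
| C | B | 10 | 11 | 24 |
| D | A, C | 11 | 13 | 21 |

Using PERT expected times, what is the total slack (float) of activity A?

te_A = (8 + 4·11 + 26)/6 = 78/6 = 13
te_B = (7 + 4·12 + 17)/6 = 72/6 = 12
te_C = (10 + 4·11 + 24)/6 = 78/6 = 13
te_D = (11 + 4·13 + 21)/6 = 84/6 = 14

Forward pass:
ES_A = 0; EF_A = 13
ES_B = 0; EF_B = 12
ES_C = 12; EF_C = 12+13 = 25
ES_D = max(EF_A=13, EF_C=25) = 25; EF_D = 25+14 = 39
Expected project duration μ = 39 hours. Critical path: B → C → D.

Backward pass:
LF_D = 39; LS_D = 39−14 = 25
LF_C = LS_D = 25; LS_C = 25−13 = 12
LF_B = LS_C = 12; LS_B = 12−12 = 0
LF_A = LS_D = 25; LS_A = 25−13 = 12
Slack_A = LS_A − ES_A = 12 − 0 = 12

12 hours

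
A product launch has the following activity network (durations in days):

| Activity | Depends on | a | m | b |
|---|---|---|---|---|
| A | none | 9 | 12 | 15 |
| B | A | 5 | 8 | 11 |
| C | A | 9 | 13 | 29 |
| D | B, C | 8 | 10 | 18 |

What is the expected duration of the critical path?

te_A = (9 + 4·12 + 15)/6 = 72/6 = 12
te_B = (5 + 4·8 + 11)/6 = 48/6 = 8
te_C = (9 + 4·13 + 29)/6 = 90/6 = 15
te_D = (8 + 4·10 + 18)/6 = 66/6 = 11

Forward pass:
ES_A = 0; EF_A = 12
ES_B = 12; EF_B = 12+8 = 20
ES_C = 12; EF_C = 12+15 = 27
ES_D = max(EF_B=20, EF_C=27) = 27; EF_D = 27+11 = 38
Expected project duration μ = 38 days. Critical path: A → C → D.

38 days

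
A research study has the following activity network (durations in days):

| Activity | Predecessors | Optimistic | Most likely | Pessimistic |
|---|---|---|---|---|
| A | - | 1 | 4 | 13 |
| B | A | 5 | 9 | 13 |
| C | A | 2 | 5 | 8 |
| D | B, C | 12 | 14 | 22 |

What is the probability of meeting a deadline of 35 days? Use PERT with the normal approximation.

te_A = (1 + 4·4 + 13)/6 = 30/6 = 5; σ²_A = ((13−1)/6)² = 4.000
te_B = (5 + 4·9 + 13)/6 = 54/6 = 9; σ²_B = ((13−5)/6)² = 1.778
te_C = (2 + 4·5 + 8)/6 = 30/6 = 5; σ²_C = ((8−2)/6)² = 1.000
te_D = (12 + 4·14 + 22)/6 = 90/6 = 15; σ²_D = ((22−12)/6)² = 2.778

Forward pass:
ES_A = 0; EF_A = 5
ES_B = 5; EF_B = 5+9 = 14
ES_C = 5; EF_C = 5+5 = 10
ES_D = max(EF_B=14, EF_C=10) = 14; EF_D = 14+15 = 29
Expected project duration μ = 29 days. Critical path: A → B → D.

Variance along critical path = 4.000 + 1.778 + 2.778 = 8.556; σ = √8.556 = 2.925 days.
Z = (35 − 29) / 2.925 = 2.051
P(T ≤ 35) = Φ(2.051) ≈ 0.980

0.980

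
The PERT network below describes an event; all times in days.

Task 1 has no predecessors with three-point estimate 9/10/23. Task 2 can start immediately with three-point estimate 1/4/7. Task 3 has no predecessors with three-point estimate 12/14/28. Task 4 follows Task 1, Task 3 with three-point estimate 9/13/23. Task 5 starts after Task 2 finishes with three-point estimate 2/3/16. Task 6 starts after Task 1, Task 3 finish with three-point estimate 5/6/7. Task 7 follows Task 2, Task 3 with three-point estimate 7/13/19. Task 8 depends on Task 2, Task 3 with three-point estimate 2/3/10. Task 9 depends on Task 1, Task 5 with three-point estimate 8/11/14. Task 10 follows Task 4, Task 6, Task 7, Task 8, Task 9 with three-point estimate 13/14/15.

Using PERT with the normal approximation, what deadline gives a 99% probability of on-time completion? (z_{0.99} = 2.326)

te_Task 1 = (9 + 4·10 + 23)/6 = 72/6 = 12; σ²_Task 1 = ((23−9)/6)² = 5.444
te_Task 2 = (1 + 4·4 + 7)/6 = 24/6 = 4; σ²_Task 2 = ((7−1)/6)² = 1.000
te_Task 3 = (12 + 4·14 + 28)/6 = 96/6 = 16; σ²_Task 3 = ((28−12)/6)² = 7.111
te_Task 4 = (9 + 4·13 + 23)/6 = 84/6 = 14; σ²_Task 4 = ((23−9)/6)² = 5.444
te_Task 5 = (2 + 4·3 + 16)/6 = 30/6 = 5; σ²_Task 5 = ((16−2)/6)² = 5.444
te_Task 6 = (5 + 4·6 + 7)/6 = 36/6 = 6; σ²_Task 6 = ((7−5)/6)² = 0.111
te_Task 7 = (7 + 4·13 + 19)/6 = 78/6 = 13; σ²_Task 7 = ((19−7)/6)² = 4.000
te_Task 8 = (2 + 4·3 + 10)/6 = 24/6 = 4; σ²_Task 8 = ((10−2)/6)² = 1.778
te_Task 9 = (8 + 4·11 + 14)/6 = 66/6 = 11; σ²_Task 9 = ((14−8)/6)² = 1.000
te_Task 10 = (13 + 4·14 + 15)/6 = 84/6 = 14; σ²_Task 10 = ((15−13)/6)² = 0.111

Forward pass:
ES_Task 1 = 0; EF_Task 1 = 12
ES_Task 2 = 0; EF_Task 2 = 4
ES_Task 3 = 0; EF_Task 3 = 16
ES_Task 4 = max(EF_Task 1=12, EF_Task 3=16) = 16; EF_Task 4 = 16+14 = 30
ES_Task 5 = 4; EF_Task 5 = 4+5 = 9
ES_Task 6 = max(EF_Task 1=12, EF_Task 3=16) = 16; EF_Task 6 = 16+6 = 22
ES_Task 7 = max(EF_Task 2=4, EF_Task 3=16) = 16; EF_Task 7 = 16+13 = 29
ES_Task 8 = max(EF_Task 2=4, EF_Task 3=16) = 16; EF_Task 8 = 16+4 = 20
ES_Task 9 = max(EF_Task 1=12, EF_Task 5=9) = 12; EF_Task 9 = 12+11 = 23
ES_Task 10 = max(EF_Task 4=30, EF_Task 6=22, EF_Task 7=29, EF_Task 8=20, EF_Task 9=23) = 30; EF_Task 10 = 30+14 = 44
Expected project duration μ = 44 days. Critical path: Task 3 → Task 4 → Task 10.

Variance along critical path = 7.111 + 5.444 + 0.111 = 12.667; σ = 3.559 days.
D = μ + z·σ = 44 + 2.326·3.559 = 52.3 days

52.3 days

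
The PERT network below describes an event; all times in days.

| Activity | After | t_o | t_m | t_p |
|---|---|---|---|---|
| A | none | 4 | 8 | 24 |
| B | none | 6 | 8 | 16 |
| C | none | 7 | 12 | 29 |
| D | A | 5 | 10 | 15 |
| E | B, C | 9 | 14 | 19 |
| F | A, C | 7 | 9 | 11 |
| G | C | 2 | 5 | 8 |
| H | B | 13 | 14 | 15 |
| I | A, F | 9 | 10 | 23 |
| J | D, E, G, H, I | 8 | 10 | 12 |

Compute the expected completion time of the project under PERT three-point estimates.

te_A = (4 + 4·8 + 24)/6 = 60/6 = 10
te_B = (6 + 4·8 + 16)/6 = 54/6 = 9
te_C = (7 + 4·12 + 29)/6 = 84/6 = 14
te_D = (5 + 4·10 + 15)/6 = 60/6 = 10
te_E = (9 + 4·14 + 19)/6 = 84/6 = 14
te_F = (7 + 4·9 + 11)/6 = 54/6 = 9
te_G = (2 + 4·5 + 8)/6 = 30/6 = 5
te_H = (13 + 4·14 + 15)/6 = 84/6 = 14
te_I = (9 + 4·10 + 23)/6 = 72/6 = 12
te_J = (8 + 4·10 + 12)/6 = 60/6 = 10

Forward pass:
ES_A = 0; EF_A = 10
ES_B = 0; EF_B = 9
ES_C = 0; EF_C = 14
ES_D = 10; EF_D = 10+10 = 20
ES_E = max(EF_B=9, EF_C=14) = 14; EF_E = 14+14 = 28
ES_F = max(EF_A=10, EF_C=14) = 14; EF_F = 14+9 = 23
ES_G = 14; EF_G = 14+5 = 19
ES_H = 9; EF_H = 9+14 = 23
ES_I = max(EF_A=10, EF_F=23) = 23; EF_I = 23+12 = 35
ES_J = max(EF_D=20, EF_E=28, EF_G=19, EF_H=23, EF_I=35) = 35; EF_J = 35+10 = 45
Expected project duration μ = 45 days. Critical path: C → F → I → J.

45 days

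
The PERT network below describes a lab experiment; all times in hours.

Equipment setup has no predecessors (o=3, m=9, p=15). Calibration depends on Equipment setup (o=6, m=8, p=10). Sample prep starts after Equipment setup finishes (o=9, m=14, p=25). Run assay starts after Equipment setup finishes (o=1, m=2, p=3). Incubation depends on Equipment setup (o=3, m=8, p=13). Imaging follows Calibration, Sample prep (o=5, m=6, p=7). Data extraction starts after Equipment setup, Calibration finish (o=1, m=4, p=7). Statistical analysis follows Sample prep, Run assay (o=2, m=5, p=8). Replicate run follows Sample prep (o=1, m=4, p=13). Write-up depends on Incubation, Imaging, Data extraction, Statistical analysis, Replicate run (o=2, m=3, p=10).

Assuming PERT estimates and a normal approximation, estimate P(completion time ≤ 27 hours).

0.026

te_Equipment setup = (3 + 4·9 + 15)/6 = 54/6 = 9; σ²_Equipment setup = ((15−3)/6)² = 4.000
te_Calibration = (6 + 4·8 + 10)/6 = 48/6 = 8; σ²_Calibration = ((10−6)/6)² = 0.444
te_Sample prep = (9 + 4·14 + 25)/6 = 90/6 = 15; σ²_Sample prep = ((25−9)/6)² = 7.111
te_Run assay = (1 + 4·2 + 3)/6 = 12/6 = 2; σ²_Run assay = ((3−1)/6)² = 0.111
te_Incubation = (3 + 4·8 + 13)/6 = 48/6 = 8; σ²_Incubation = ((13−3)/6)² = 2.778
te_Imaging = (5 + 4·6 + 7)/6 = 36/6 = 6; σ²_Imaging = ((7−5)/6)² = 0.111
te_Data extraction = (1 + 4·4 + 7)/6 = 24/6 = 4; σ²_Data extraction = ((7−1)/6)² = 1.000
te_Statistical analysis = (2 + 4·5 + 8)/6 = 30/6 = 5; σ²_Statistical analysis = ((8−2)/6)² = 1.000
te_Replicate run = (1 + 4·4 + 13)/6 = 30/6 = 5; σ²_Replicate run = ((13−1)/6)² = 4.000
te_Write-up = (2 + 4·3 + 10)/6 = 24/6 = 4; σ²_Write-up = ((10−2)/6)² = 1.778

Forward pass:
ES_Equipment setup = 0; EF_Equipment setup = 9
ES_Calibration = 9; EF_Calibration = 9+8 = 17
ES_Sample prep = 9; EF_Sample prep = 9+15 = 24
ES_Run assay = 9; EF_Run assay = 9+2 = 11
ES_Incubation = 9; EF_Incubation = 9+8 = 17
ES_Imaging = max(EF_Calibration=17, EF_Sample prep=24) = 24; EF_Imaging = 24+6 = 30
ES_Data extraction = max(EF_Equipment setup=9, EF_Calibration=17) = 17; EF_Data extraction = 17+4 = 21
ES_Statistical analysis = max(EF_Sample prep=24, EF_Run assay=11) = 24; EF_Statistical analysis = 24+5 = 29
ES_Replicate run = 24; EF_Replicate run = 24+5 = 29
ES_Write-up = max(EF_Incubation=17, EF_Imaging=30, EF_Data extraction=21, EF_Statistical analysis=29, EF_Replicate run=29) = 30; EF_Write-up = 30+4 = 34
Expected project duration μ = 34 hours. Critical path: Equipment setup → Sample prep → Imaging → Write-up.

Variance along critical path = 4.000 + 7.111 + 0.111 + 1.778 = 13.000; σ = √13.000 = 3.606 hours.
Z = (27 − 34) / 3.606 = -1.941
P(T ≤ 27) = Φ(-1.941) ≈ 0.026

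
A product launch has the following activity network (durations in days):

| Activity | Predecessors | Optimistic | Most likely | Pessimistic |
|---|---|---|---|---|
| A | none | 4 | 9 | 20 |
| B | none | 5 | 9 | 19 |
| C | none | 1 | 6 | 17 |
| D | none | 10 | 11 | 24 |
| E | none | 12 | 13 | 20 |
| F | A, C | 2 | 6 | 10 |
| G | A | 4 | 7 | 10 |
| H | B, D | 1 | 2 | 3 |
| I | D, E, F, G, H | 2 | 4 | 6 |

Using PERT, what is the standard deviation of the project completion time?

2.92 days

te_A = (4 + 4·9 + 20)/6 = 60/6 = 10; σ²_A = ((20−4)/6)² = 7.111
te_B = (5 + 4·9 + 19)/6 = 60/6 = 10; σ²_B = ((19−5)/6)² = 5.444
te_C = (1 + 4·6 + 17)/6 = 42/6 = 7; σ²_C = ((17−1)/6)² = 7.111
te_D = (10 + 4·11 + 24)/6 = 78/6 = 13; σ²_D = ((24−10)/6)² = 5.444
te_E = (12 + 4·13 + 20)/6 = 84/6 = 14; σ²_E = ((20−12)/6)² = 1.778
te_F = (2 + 4·6 + 10)/6 = 36/6 = 6; σ²_F = ((10−2)/6)² = 1.778
te_G = (4 + 4·7 + 10)/6 = 42/6 = 7; σ²_G = ((10−4)/6)² = 1.000
te_H = (1 + 4·2 + 3)/6 = 12/6 = 2; σ²_H = ((3−1)/6)² = 0.111
te_I = (2 + 4·4 + 6)/6 = 24/6 = 4; σ²_I = ((6−2)/6)² = 0.444

Forward pass:
ES_A = 0; EF_A = 10
ES_B = 0; EF_B = 10
ES_C = 0; EF_C = 7
ES_D = 0; EF_D = 13
ES_E = 0; EF_E = 14
ES_F = max(EF_A=10, EF_C=7) = 10; EF_F = 10+6 = 16
ES_G = 10; EF_G = 10+7 = 17
ES_H = max(EF_B=10, EF_D=13) = 13; EF_H = 13+2 = 15
ES_I = max(EF_D=13, EF_E=14, EF_F=16, EF_G=17, EF_H=15) = 17; EF_I = 17+4 = 21
Expected project duration μ = 21 days. Critical path: A → G → I.

Variance along critical path = 7.111 + 1.000 + 0.444 = 8.556
σ = √8.556 = 2.925 days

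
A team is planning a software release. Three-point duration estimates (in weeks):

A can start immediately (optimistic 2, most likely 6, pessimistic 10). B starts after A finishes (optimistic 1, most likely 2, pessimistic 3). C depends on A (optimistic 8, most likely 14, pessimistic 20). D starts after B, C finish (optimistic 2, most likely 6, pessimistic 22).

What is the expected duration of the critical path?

te_A = (2 + 4·6 + 10)/6 = 36/6 = 6
te_B = (1 + 4·2 + 3)/6 = 12/6 = 2
te_C = (8 + 4·14 + 20)/6 = 84/6 = 14
te_D = (2 + 4·6 + 22)/6 = 48/6 = 8

Forward pass:
ES_A = 0; EF_A = 6
ES_B = 6; EF_B = 6+2 = 8
ES_C = 6; EF_C = 6+14 = 20
ES_D = max(EF_B=8, EF_C=20) = 20; EF_D = 20+8 = 28
Expected project duration μ = 28 weeks. Critical path: A → C → D.

28 weeks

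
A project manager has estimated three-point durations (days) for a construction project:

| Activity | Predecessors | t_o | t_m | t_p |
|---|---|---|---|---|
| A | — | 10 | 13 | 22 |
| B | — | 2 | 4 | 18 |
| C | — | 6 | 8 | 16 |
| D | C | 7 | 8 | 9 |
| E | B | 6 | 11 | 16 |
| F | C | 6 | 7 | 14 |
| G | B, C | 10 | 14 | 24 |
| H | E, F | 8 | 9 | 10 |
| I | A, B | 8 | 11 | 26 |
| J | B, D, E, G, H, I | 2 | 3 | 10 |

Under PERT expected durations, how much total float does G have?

3 days

te_A = (10 + 4·13 + 22)/6 = 84/6 = 14
te_B = (2 + 4·4 + 18)/6 = 36/6 = 6
te_C = (6 + 4·8 + 16)/6 = 54/6 = 9
te_D = (7 + 4·8 + 9)/6 = 48/6 = 8
te_E = (6 + 4·11 + 16)/6 = 66/6 = 11
te_F = (6 + 4·7 + 14)/6 = 48/6 = 8
te_G = (10 + 4·14 + 24)/6 = 90/6 = 15
te_H = (8 + 4·9 + 10)/6 = 54/6 = 9
te_I = (8 + 4·11 + 26)/6 = 78/6 = 13
te_J = (2 + 4·3 + 10)/6 = 24/6 = 4

Forward pass:
ES_A = 0; EF_A = 14
ES_B = 0; EF_B = 6
ES_C = 0; EF_C = 9
ES_D = 9; EF_D = 9+8 = 17
ES_E = 6; EF_E = 6+11 = 17
ES_F = 9; EF_F = 9+8 = 17
ES_G = max(EF_B=6, EF_C=9) = 9; EF_G = 9+15 = 24
ES_H = max(EF_E=17, EF_F=17) = 17; EF_H = 17+9 = 26
ES_I = max(EF_A=14, EF_B=6) = 14; EF_I = 14+13 = 27
ES_J = max(EF_B=6, EF_D=17, EF_E=17, EF_G=24, EF_H=26, EF_I=27) = 27; EF_J = 27+4 = 31
Expected project duration μ = 31 days. Critical path: A → I → J.

Backward pass:
LF_J = 31; LS_J = 31−4 = 27
LF_I = LS_J = 27; LS_I = 27−13 = 14
LF_H = LS_J = 27; LS_H = 27−9 = 18
LF_G = LS_J = 27; LS_G = 27−15 = 12
LF_F = LS_H = 18; LS_F = 18−8 = 10
LF_E = min(LS_H=18, LS_J=27) = 18; LS_E = 18−11 = 7
LF_D = LS_J = 27; LS_D = 27−8 = 19
LF_C = min(LS_D=19, LS_F=10, LS_G=12) = 10; LS_C = 10−9 = 1
LF_B = min(LS_E=7, LS_G=12, LS_I=14, LS_J=27) = 7; LS_B = 7−6 = 1
LF_A = LS_I = 14; LS_A = 14−14 = 0
Slack_G = LS_G − ES_G = 12 − 9 = 3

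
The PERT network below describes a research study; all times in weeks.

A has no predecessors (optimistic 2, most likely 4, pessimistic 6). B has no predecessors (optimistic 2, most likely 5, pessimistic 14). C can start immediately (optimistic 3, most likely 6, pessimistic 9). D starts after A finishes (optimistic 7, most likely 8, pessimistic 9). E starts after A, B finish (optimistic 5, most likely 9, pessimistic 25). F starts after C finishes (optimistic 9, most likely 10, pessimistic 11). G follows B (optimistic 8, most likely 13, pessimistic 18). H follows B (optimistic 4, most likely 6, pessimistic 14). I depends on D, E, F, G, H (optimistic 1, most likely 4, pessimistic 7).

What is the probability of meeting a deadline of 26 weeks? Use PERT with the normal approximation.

te_A = (2 + 4·4 + 6)/6 = 24/6 = 4; σ²_A = ((6−2)/6)² = 0.444
te_B = (2 + 4·5 + 14)/6 = 36/6 = 6; σ²_B = ((14−2)/6)² = 4.000
te_C = (3 + 4·6 + 9)/6 = 36/6 = 6; σ²_C = ((9−3)/6)² = 1.000
te_D = (7 + 4·8 + 9)/6 = 48/6 = 8; σ²_D = ((9−7)/6)² = 0.111
te_E = (5 + 4·9 + 25)/6 = 66/6 = 11; σ²_E = ((25−5)/6)² = 11.111
te_F = (9 + 4·10 + 11)/6 = 60/6 = 10; σ²_F = ((11−9)/6)² = 0.111
te_G = (8 + 4·13 + 18)/6 = 78/6 = 13; σ²_G = ((18−8)/6)² = 2.778
te_H = (4 + 4·6 + 14)/6 = 42/6 = 7; σ²_H = ((14−4)/6)² = 2.778
te_I = (1 + 4·4 + 7)/6 = 24/6 = 4; σ²_I = ((7−1)/6)² = 1.000

Forward pass:
ES_A = 0; EF_A = 4
ES_B = 0; EF_B = 6
ES_C = 0; EF_C = 6
ES_D = 4; EF_D = 4+8 = 12
ES_E = max(EF_A=4, EF_B=6) = 6; EF_E = 6+11 = 17
ES_F = 6; EF_F = 6+10 = 16
ES_G = 6; EF_G = 6+13 = 19
ES_H = 6; EF_H = 6+7 = 13
ES_I = max(EF_D=12, EF_E=17, EF_F=16, EF_G=19, EF_H=13) = 19; EF_I = 19+4 = 23
Expected project duration μ = 23 weeks. Critical path: B → G → I.

Variance along critical path = 4.000 + 2.778 + 1.000 = 7.778; σ = √7.778 = 2.789 weeks.
Z = (26 − 23) / 2.789 = 1.076
P(T ≤ 26) = Φ(1.076) ≈ 0.859

0.859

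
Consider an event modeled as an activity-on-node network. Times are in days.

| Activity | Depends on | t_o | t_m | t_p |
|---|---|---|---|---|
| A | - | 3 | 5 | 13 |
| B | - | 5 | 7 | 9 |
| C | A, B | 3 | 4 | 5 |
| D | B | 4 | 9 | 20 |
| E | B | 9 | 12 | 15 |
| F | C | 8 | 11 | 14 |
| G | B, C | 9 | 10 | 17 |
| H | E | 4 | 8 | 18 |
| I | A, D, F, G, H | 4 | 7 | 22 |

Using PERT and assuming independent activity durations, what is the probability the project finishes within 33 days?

te_A = (3 + 4·5 + 13)/6 = 36/6 = 6; σ²_A = ((13−3)/6)² = 2.778
te_B = (5 + 4·7 + 9)/6 = 42/6 = 7; σ²_B = ((9−5)/6)² = 0.444
te_C = (3 + 4·4 + 5)/6 = 24/6 = 4; σ²_C = ((5−3)/6)² = 0.111
te_D = (4 + 4·9 + 20)/6 = 60/6 = 10; σ²_D = ((20−4)/6)² = 7.111
te_E = (9 + 4·12 + 15)/6 = 72/6 = 12; σ²_E = ((15−9)/6)² = 1.000
te_F = (8 + 4·11 + 14)/6 = 66/6 = 11; σ²_F = ((14−8)/6)² = 1.000
te_G = (9 + 4·10 + 17)/6 = 66/6 = 11; σ²_G = ((17−9)/6)² = 1.778
te_H = (4 + 4·8 + 18)/6 = 54/6 = 9; σ²_H = ((18−4)/6)² = 5.444
te_I = (4 + 4·7 + 22)/6 = 54/6 = 9; σ²_I = ((22−4)/6)² = 9.000

Forward pass:
ES_A = 0; EF_A = 6
ES_B = 0; EF_B = 7
ES_C = max(EF_A=6, EF_B=7) = 7; EF_C = 7+4 = 11
ES_D = 7; EF_D = 7+10 = 17
ES_E = 7; EF_E = 7+12 = 19
ES_F = 11; EF_F = 11+11 = 22
ES_G = max(EF_B=7, EF_C=11) = 11; EF_G = 11+11 = 22
ES_H = 19; EF_H = 19+9 = 28
ES_I = max(EF_A=6, EF_D=17, EF_F=22, EF_G=22, EF_H=28) = 28; EF_I = 28+9 = 37
Expected project duration μ = 37 days. Critical path: B → E → H → I.

Variance along critical path = 0.444 + 1.000 + 5.444 + 9.000 = 15.889; σ = √15.889 = 3.986 days.
Z = (33 − 37) / 3.986 = -1.003
P(T ≤ 33) = Φ(-1.003) ≈ 0.158

0.158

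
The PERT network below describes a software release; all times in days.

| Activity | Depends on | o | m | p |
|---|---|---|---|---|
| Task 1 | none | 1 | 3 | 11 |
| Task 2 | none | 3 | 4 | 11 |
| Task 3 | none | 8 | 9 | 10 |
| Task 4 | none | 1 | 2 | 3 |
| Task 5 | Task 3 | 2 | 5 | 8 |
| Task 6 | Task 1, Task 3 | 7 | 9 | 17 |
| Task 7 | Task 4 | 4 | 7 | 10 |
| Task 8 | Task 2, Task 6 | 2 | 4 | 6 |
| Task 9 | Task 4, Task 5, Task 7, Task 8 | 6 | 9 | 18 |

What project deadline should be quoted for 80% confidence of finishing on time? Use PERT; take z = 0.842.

35.3 days

te_Task 1 = (1 + 4·3 + 11)/6 = 24/6 = 4; σ²_Task 1 = ((11−1)/6)² = 2.778
te_Task 2 = (3 + 4·4 + 11)/6 = 30/6 = 5; σ²_Task 2 = ((11−3)/6)² = 1.778
te_Task 3 = (8 + 4·9 + 10)/6 = 54/6 = 9; σ²_Task 3 = ((10−8)/6)² = 0.111
te_Task 4 = (1 + 4·2 + 3)/6 = 12/6 = 2; σ²_Task 4 = ((3−1)/6)² = 0.111
te_Task 5 = (2 + 4·5 + 8)/6 = 30/6 = 5; σ²_Task 5 = ((8−2)/6)² = 1.000
te_Task 6 = (7 + 4·9 + 17)/6 = 60/6 = 10; σ²_Task 6 = ((17−7)/6)² = 2.778
te_Task 7 = (4 + 4·7 + 10)/6 = 42/6 = 7; σ²_Task 7 = ((10−4)/6)² = 1.000
te_Task 8 = (2 + 4·4 + 6)/6 = 24/6 = 4; σ²_Task 8 = ((6−2)/6)² = 0.444
te_Task 9 = (6 + 4·9 + 18)/6 = 60/6 = 10; σ²_Task 9 = ((18−6)/6)² = 4.000

Forward pass:
ES_Task 1 = 0; EF_Task 1 = 4
ES_Task 2 = 0; EF_Task 2 = 5
ES_Task 3 = 0; EF_Task 3 = 9
ES_Task 4 = 0; EF_Task 4 = 2
ES_Task 5 = 9; EF_Task 5 = 9+5 = 14
ES_Task 6 = max(EF_Task 1=4, EF_Task 3=9) = 9; EF_Task 6 = 9+10 = 19
ES_Task 7 = 2; EF_Task 7 = 2+7 = 9
ES_Task 8 = max(EF_Task 2=5, EF_Task 6=19) = 19; EF_Task 8 = 19+4 = 23
ES_Task 9 = max(EF_Task 4=2, EF_Task 5=14, EF_Task 7=9, EF_Task 8=23) = 23; EF_Task 9 = 23+10 = 33
Expected project duration μ = 33 days. Critical path: Task 3 → Task 6 → Task 8 → Task 9.

Variance along critical path = 0.111 + 2.778 + 0.444 + 4.000 = 7.333; σ = 2.708 days.
D = μ + z·σ = 33 + 0.842·2.708 = 35.3 days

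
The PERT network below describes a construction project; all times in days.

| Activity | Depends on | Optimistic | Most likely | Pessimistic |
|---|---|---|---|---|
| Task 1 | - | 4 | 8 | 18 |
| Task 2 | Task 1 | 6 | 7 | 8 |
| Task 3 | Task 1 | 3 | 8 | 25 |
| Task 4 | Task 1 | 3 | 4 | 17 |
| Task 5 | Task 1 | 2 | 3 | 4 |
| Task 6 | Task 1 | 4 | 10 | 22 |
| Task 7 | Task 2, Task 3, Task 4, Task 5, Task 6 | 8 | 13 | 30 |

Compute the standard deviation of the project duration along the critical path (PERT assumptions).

5.28 days

te_Task 1 = (4 + 4·8 + 18)/6 = 54/6 = 9; σ²_Task 1 = ((18−4)/6)² = 5.444
te_Task 2 = (6 + 4·7 + 8)/6 = 42/6 = 7; σ²_Task 2 = ((8−6)/6)² = 0.111
te_Task 3 = (3 + 4·8 + 25)/6 = 60/6 = 10; σ²_Task 3 = ((25−3)/6)² = 13.444
te_Task 4 = (3 + 4·4 + 17)/6 = 36/6 = 6; σ²_Task 4 = ((17−3)/6)² = 5.444
te_Task 5 = (2 + 4·3 + 4)/6 = 18/6 = 3; σ²_Task 5 = ((4−2)/6)² = 0.111
te_Task 6 = (4 + 4·10 + 22)/6 = 66/6 = 11; σ²_Task 6 = ((22−4)/6)² = 9.000
te_Task 7 = (8 + 4·13 + 30)/6 = 90/6 = 15; σ²_Task 7 = ((30−8)/6)² = 13.444

Forward pass:
ES_Task 1 = 0; EF_Task 1 = 9
ES_Task 2 = 9; EF_Task 2 = 9+7 = 16
ES_Task 3 = 9; EF_Task 3 = 9+10 = 19
ES_Task 4 = 9; EF_Task 4 = 9+6 = 15
ES_Task 5 = 9; EF_Task 5 = 9+3 = 12
ES_Task 6 = 9; EF_Task 6 = 9+11 = 20
ES_Task 7 = max(EF_Task 2=16, EF_Task 3=19, EF_Task 4=15, EF_Task 5=12, EF_Task 6=20) = 20; EF_Task 7 = 20+15 = 35
Expected project duration μ = 35 days. Critical path: Task 1 → Task 6 → Task 7.

Variance along critical path = 5.444 + 9.000 + 13.444 = 27.889
σ = √27.889 = 5.281 days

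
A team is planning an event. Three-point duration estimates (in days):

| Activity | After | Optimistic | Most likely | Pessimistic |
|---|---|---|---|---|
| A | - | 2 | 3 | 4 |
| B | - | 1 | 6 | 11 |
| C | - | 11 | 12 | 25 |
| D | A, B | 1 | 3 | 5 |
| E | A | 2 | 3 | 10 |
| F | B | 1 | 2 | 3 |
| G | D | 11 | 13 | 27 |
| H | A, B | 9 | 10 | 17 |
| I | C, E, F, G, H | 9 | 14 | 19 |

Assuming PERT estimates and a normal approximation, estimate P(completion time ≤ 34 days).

te_A = (2 + 4·3 + 4)/6 = 18/6 = 3; σ²_A = ((4−2)/6)² = 0.111
te_B = (1 + 4·6 + 11)/6 = 36/6 = 6; σ²_B = ((11−1)/6)² = 2.778
te_C = (11 + 4·12 + 25)/6 = 84/6 = 14; σ²_C = ((25−11)/6)² = 5.444
te_D = (1 + 4·3 + 5)/6 = 18/6 = 3; σ²_D = ((5−1)/6)² = 0.444
te_E = (2 + 4·3 + 10)/6 = 24/6 = 4; σ²_E = ((10−2)/6)² = 1.778
te_F = (1 + 4·2 + 3)/6 = 12/6 = 2; σ²_F = ((3−1)/6)² = 0.111
te_G = (11 + 4·13 + 27)/6 = 90/6 = 15; σ²_G = ((27−11)/6)² = 7.111
te_H = (9 + 4·10 + 17)/6 = 66/6 = 11; σ²_H = ((17−9)/6)² = 1.778
te_I = (9 + 4·14 + 19)/6 = 84/6 = 14; σ²_I = ((19−9)/6)² = 2.778

Forward pass:
ES_A = 0; EF_A = 3
ES_B = 0; EF_B = 6
ES_C = 0; EF_C = 14
ES_D = max(EF_A=3, EF_B=6) = 6; EF_D = 6+3 = 9
ES_E = 3; EF_E = 3+4 = 7
ES_F = 6; EF_F = 6+2 = 8
ES_G = 9; EF_G = 9+15 = 24
ES_H = max(EF_A=3, EF_B=6) = 6; EF_H = 6+11 = 17
ES_I = max(EF_C=14, EF_E=7, EF_F=8, EF_G=24, EF_H=17) = 24; EF_I = 24+14 = 38
Expected project duration μ = 38 days. Critical path: B → D → G → I.

Variance along critical path = 2.778 + 0.444 + 7.111 + 2.778 = 13.111; σ = √13.111 = 3.621 days.
Z = (34 − 38) / 3.621 = -1.105
P(T ≤ 34) = Φ(-1.105) ≈ 0.135

0.135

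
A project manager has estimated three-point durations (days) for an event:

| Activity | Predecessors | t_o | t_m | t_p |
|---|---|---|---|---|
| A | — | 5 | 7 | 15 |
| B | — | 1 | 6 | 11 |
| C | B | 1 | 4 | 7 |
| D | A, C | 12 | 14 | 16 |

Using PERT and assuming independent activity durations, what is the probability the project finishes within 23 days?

te_A = (5 + 4·7 + 15)/6 = 48/6 = 8; σ²_A = ((15−5)/6)² = 2.778
te_B = (1 + 4·6 + 11)/6 = 36/6 = 6; σ²_B = ((11−1)/6)² = 2.778
te_C = (1 + 4·4 + 7)/6 = 24/6 = 4; σ²_C = ((7−1)/6)² = 1.000
te_D = (12 + 4·14 + 16)/6 = 84/6 = 14; σ²_D = ((16−12)/6)² = 0.444

Forward pass:
ES_A = 0; EF_A = 8
ES_B = 0; EF_B = 6
ES_C = 6; EF_C = 6+4 = 10
ES_D = max(EF_A=8, EF_C=10) = 10; EF_D = 10+14 = 24
Expected project duration μ = 24 days. Critical path: B → C → D.

Variance along critical path = 2.778 + 1.000 + 0.444 = 4.222; σ = √4.222 = 2.055 days.
Z = (23 − 24) / 2.055 = -0.487
P(T ≤ 23) = Φ(-0.487) ≈ 0.313

0.313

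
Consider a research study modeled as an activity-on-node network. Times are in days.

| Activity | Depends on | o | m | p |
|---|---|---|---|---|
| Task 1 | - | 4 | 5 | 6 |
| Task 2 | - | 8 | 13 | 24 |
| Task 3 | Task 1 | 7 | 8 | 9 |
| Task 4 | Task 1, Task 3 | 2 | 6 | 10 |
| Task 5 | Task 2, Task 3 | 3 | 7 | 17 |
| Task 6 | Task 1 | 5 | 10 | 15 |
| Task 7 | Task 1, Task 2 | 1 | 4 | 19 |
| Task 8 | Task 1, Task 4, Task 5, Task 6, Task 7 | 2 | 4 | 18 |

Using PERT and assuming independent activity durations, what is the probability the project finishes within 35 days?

0.943

te_Task 1 = (4 + 4·5 + 6)/6 = 30/6 = 5; σ²_Task 1 = ((6−4)/6)² = 0.111
te_Task 2 = (8 + 4·13 + 24)/6 = 84/6 = 14; σ²_Task 2 = ((24−8)/6)² = 7.111
te_Task 3 = (7 + 4·8 + 9)/6 = 48/6 = 8; σ²_Task 3 = ((9−7)/6)² = 0.111
te_Task 4 = (2 + 4·6 + 10)/6 = 36/6 = 6; σ²_Task 4 = ((10−2)/6)² = 1.778
te_Task 5 = (3 + 4·7 + 17)/6 = 48/6 = 8; σ²_Task 5 = ((17−3)/6)² = 5.444
te_Task 6 = (5 + 4·10 + 15)/6 = 60/6 = 10; σ²_Task 6 = ((15−5)/6)² = 2.778
te_Task 7 = (1 + 4·4 + 19)/6 = 36/6 = 6; σ²_Task 7 = ((19−1)/6)² = 9.000
te_Task 8 = (2 + 4·4 + 18)/6 = 36/6 = 6; σ²_Task 8 = ((18−2)/6)² = 7.111

Forward pass:
ES_Task 1 = 0; EF_Task 1 = 5
ES_Task 2 = 0; EF_Task 2 = 14
ES_Task 3 = 5; EF_Task 3 = 5+8 = 13
ES_Task 4 = max(EF_Task 1=5, EF_Task 3=13) = 13; EF_Task 4 = 13+6 = 19
ES_Task 5 = max(EF_Task 2=14, EF_Task 3=13) = 14; EF_Task 5 = 14+8 = 22
ES_Task 6 = 5; EF_Task 6 = 5+10 = 15
ES_Task 7 = max(EF_Task 1=5, EF_Task 2=14) = 14; EF_Task 7 = 14+6 = 20
ES_Task 8 = max(EF_Task 1=5, EF_Task 4=19, EF_Task 5=22, EF_Task 6=15, EF_Task 7=20) = 22; EF_Task 8 = 22+6 = 28
Expected project duration μ = 28 days. Critical path: Task 2 → Task 5 → Task 8.

Variance along critical path = 7.111 + 5.444 + 7.111 = 19.667; σ = √19.667 = 4.435 days.
Z = (35 − 28) / 4.435 = 1.578
P(T ≤ 35) = Φ(1.578) ≈ 0.943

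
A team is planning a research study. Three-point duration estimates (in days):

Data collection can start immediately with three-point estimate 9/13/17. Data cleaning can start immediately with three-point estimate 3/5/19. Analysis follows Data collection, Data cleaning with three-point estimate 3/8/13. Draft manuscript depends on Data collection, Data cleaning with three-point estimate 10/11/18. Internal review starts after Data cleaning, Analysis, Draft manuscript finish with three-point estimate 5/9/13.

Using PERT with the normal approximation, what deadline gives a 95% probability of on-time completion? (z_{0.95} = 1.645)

te_Data collection = (9 + 4·13 + 17)/6 = 78/6 = 13; σ²_Data collection = ((17−9)/6)² = 1.778
te_Data cleaning = (3 + 4·5 + 19)/6 = 42/6 = 7; σ²_Data cleaning = ((19−3)/6)² = 7.111
te_Analysis = (3 + 4·8 + 13)/6 = 48/6 = 8; σ²_Analysis = ((13−3)/6)² = 2.778
te_Draft manuscript = (10 + 4·11 + 18)/6 = 72/6 = 12; σ²_Draft manuscript = ((18−10)/6)² = 1.778
te_Internal review = (5 + 4·9 + 13)/6 = 54/6 = 9; σ²_Internal review = ((13−5)/6)² = 1.778

Forward pass:
ES_Data collection = 0; EF_Data collection = 13
ES_Data cleaning = 0; EF_Data cleaning = 7
ES_Analysis = max(EF_Data collection=13, EF_Data cleaning=7) = 13; EF_Analysis = 13+8 = 21
ES_Draft manuscript = max(EF_Data collection=13, EF_Data cleaning=7) = 13; EF_Draft manuscript = 13+12 = 25
ES_Internal review = max(EF_Data cleaning=7, EF_Analysis=21, EF_Draft manuscript=25) = 25; EF_Internal review = 25+9 = 34
Expected project duration μ = 34 days. Critical path: Data collection → Draft manuscript → Internal review.

Variance along critical path = 1.778 + 1.778 + 1.778 = 5.333; σ = 2.309 days.
D = μ + z·σ = 34 + 1.645·2.309 = 37.8 days

37.8 days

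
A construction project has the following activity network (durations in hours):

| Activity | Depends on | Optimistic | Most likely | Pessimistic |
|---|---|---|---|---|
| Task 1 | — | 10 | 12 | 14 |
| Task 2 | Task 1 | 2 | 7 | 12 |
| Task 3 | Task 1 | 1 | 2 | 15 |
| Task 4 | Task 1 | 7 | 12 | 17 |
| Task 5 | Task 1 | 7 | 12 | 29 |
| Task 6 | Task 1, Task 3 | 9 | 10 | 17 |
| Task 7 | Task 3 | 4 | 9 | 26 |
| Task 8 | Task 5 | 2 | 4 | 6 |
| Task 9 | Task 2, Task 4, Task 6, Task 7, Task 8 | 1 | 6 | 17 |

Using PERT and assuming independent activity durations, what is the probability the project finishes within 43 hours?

te_Task 1 = (10 + 4·12 + 14)/6 = 72/6 = 12; σ²_Task 1 = ((14−10)/6)² = 0.444
te_Task 2 = (2 + 4·7 + 12)/6 = 42/6 = 7; σ²_Task 2 = ((12−2)/6)² = 2.778
te_Task 3 = (1 + 4·2 + 15)/6 = 24/6 = 4; σ²_Task 3 = ((15−1)/6)² = 5.444
te_Task 4 = (7 + 4·12 + 17)/6 = 72/6 = 12; σ²_Task 4 = ((17−7)/6)² = 2.778
te_Task 5 = (7 + 4·12 + 29)/6 = 84/6 = 14; σ²_Task 5 = ((29−7)/6)² = 13.444
te_Task 6 = (9 + 4·10 + 17)/6 = 66/6 = 11; σ²_Task 6 = ((17−9)/6)² = 1.778
te_Task 7 = (4 + 4·9 + 26)/6 = 66/6 = 11; σ²_Task 7 = ((26−4)/6)² = 13.444
te_Task 8 = (2 + 4·4 + 6)/6 = 24/6 = 4; σ²_Task 8 = ((6−2)/6)² = 0.444
te_Task 9 = (1 + 4·6 + 17)/6 = 42/6 = 7; σ²_Task 9 = ((17−1)/6)² = 7.111

Forward pass:
ES_Task 1 = 0; EF_Task 1 = 12
ES_Task 2 = 12; EF_Task 2 = 12+7 = 19
ES_Task 3 = 12; EF_Task 3 = 12+4 = 16
ES_Task 4 = 12; EF_Task 4 = 12+12 = 24
ES_Task 5 = 12; EF_Task 5 = 12+14 = 26
ES_Task 6 = max(EF_Task 1=12, EF_Task 3=16) = 16; EF_Task 6 = 16+11 = 27
ES_Task 7 = 16; EF_Task 7 = 16+11 = 27
ES_Task 8 = 26; EF_Task 8 = 26+4 = 30
ES_Task 9 = max(EF_Task 2=19, EF_Task 4=24, EF_Task 6=27, EF_Task 7=27, EF_Task 8=30) = 30; EF_Task 9 = 30+7 = 37
Expected project duration μ = 37 hours. Critical path: Task 1 → Task 5 → Task 8 → Task 9.

Variance along critical path = 0.444 + 13.444 + 0.444 + 7.111 = 21.444; σ = √21.444 = 4.631 hours.
Z = (43 − 37) / 4.631 = 1.296
P(T ≤ 43) = Φ(1.296) ≈ 0.902

0.902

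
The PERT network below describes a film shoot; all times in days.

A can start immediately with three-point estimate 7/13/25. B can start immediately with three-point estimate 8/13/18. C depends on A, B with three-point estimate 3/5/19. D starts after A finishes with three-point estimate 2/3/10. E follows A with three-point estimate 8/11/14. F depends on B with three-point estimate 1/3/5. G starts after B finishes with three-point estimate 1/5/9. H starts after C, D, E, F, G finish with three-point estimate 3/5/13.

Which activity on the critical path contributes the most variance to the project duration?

A

te_A = (7 + 4·13 + 25)/6 = 84/6 = 14; σ²_A = ((25−7)/6)² = 9.000
te_B = (8 + 4·13 + 18)/6 = 78/6 = 13; σ²_B = ((18−8)/6)² = 2.778
te_C = (3 + 4·5 + 19)/6 = 42/6 = 7; σ²_C = ((19−3)/6)² = 7.111
te_D = (2 + 4·3 + 10)/6 = 24/6 = 4; σ²_D = ((10−2)/6)² = 1.778
te_E = (8 + 4·11 + 14)/6 = 66/6 = 11; σ²_E = ((14−8)/6)² = 1.000
te_F = (1 + 4·3 + 5)/6 = 18/6 = 3; σ²_F = ((5−1)/6)² = 0.444
te_G = (1 + 4·5 + 9)/6 = 30/6 = 5; σ²_G = ((9−1)/6)² = 1.778
te_H = (3 + 4·5 + 13)/6 = 36/6 = 6; σ²_H = ((13−3)/6)² = 2.778

Forward pass:
ES_A = 0; EF_A = 14
ES_B = 0; EF_B = 13
ES_C = max(EF_A=14, EF_B=13) = 14; EF_C = 14+7 = 21
ES_D = 14; EF_D = 14+4 = 18
ES_E = 14; EF_E = 14+11 = 25
ES_F = 13; EF_F = 13+3 = 16
ES_G = 13; EF_G = 13+5 = 18
ES_H = max(EF_C=21, EF_D=18, EF_E=25, EF_F=16, EF_G=18) = 25; EF_H = 25+6 = 31
Expected project duration μ = 31 days. Critical path: A → E → H.

Variances on critical path: σ²_A=9.000, σ²_E=1.000, σ²_H=2.778.
Largest is σ²_A = 9.000.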